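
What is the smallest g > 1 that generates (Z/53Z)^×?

2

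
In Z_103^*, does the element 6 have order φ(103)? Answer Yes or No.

φ(103) = 103 − 1 = 102 = 2 · 3 · 17.
It suffices to check that the order of 6 is not a proper divisor of 102: compute 6^(102/q) for q ∈ {2, 3, 17}.
6^51 ≡ 102 (mod 103)  [q = 2: ≢ 1 ✓]
6^34 ≡ 46 (mod 103)  [q = 3: ≢ 1 ✓]
6^6 ≡ 100 (mod 103)  [q = 17: ≢ 1 ✓]
Every test exponent gives a nontrivial residue, hence 6 generates the full group.

Yes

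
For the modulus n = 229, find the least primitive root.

φ(229) = 229 − 1 = 228 = 2^2 · 3 · 19.
Test candidates g = 2, 3, … against the prime factors q ∈ {2, 3, 19} of φ(229): g is a generator iff g^(228/q) ≢ 1 for every such q.
g = 2: 2^114 ≡ 228; 2^76 ≡ 1 — hits 1, so not a primitive root.
g = 3: 3^114 ≡ 1 — hits 1, so not a primitive root.
g = 4: 4^114 ≡ 1 — hits 1, so not a primitive root.
g = 5: 5^114 ≡ 1 — hits 1, so not a primitive root.
g = 6: 6^114 ≡ 228; 6^76 ≡ 134; 6^12 ≡ 165 — none is 1, so 6 is a primitive root.
So 6 is the smallest generator of (Z/229Z)^×.

6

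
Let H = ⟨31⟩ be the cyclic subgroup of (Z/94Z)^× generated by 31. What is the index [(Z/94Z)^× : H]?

By Lagrange's theorem, ord_94(31) divides φ(94) = φ(2)·φ(47) = 1·46 = 46 = 2 · 23.
Divisors of 46: 1, 2, 23, 46.
Check 31^d mod 94 for each divisor in increasing order:
31^1 ≡ 31
31^2 ≡ 21
31^23 ≡ 93
31^46 ≡ 1
So ord_94(31) = 46, hence |⟨31⟩| = 46.
[(Z/94Z)^× : ⟨31⟩] = 46/46 = 1.

1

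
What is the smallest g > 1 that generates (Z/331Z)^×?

3

φ(331) = 331 − 1 = 330 = 2 · 3 · 5 · 11.
g is a primitive root iff g^(330/q) ≢ 1 (mod 331) for each prime q ∈ {2, 3, 5, 11}.
g = 2: 2^165 ≡ 330; 2^110 ≡ 299; 2^66 ≡ 64; 2^30 ≡ 1 — hits 1, so not a primitive root.
g = 3: 3^165 ≡ 330; 3^110 ≡ 299; 3^66 ≡ 64; 3^30 ≡ 270 — none is 1, so 3 is a primitive root.
The smallest primitive root modulo 331 is 3.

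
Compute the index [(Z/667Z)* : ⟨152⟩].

The order of 152 must divide φ(667) = φ(23·29) = (23−1)·(29−1) = 22·28 = 616 = 2^3 · 7 · 11.
Divisors of 616: 1, 2, 4, 7, 8, 11, 14, 22, 28, 44, 56, 77, 88, 154, 308, 616.
Test each divisor d:
152^1 ≡ 152
152^2 ≡ 426
152^4 ≡ 52
152^7 ≡ 88
152^8 ≡ 36
152^11 ≡ 574
152^14 ≡ 407
152^22 ≡ 645
152^28 ≡ 233
152^44 ≡ 484
152^56 ≡ 262
152^77 ≡ 436
152^88 ≡ 139
152^154 ≡ 1
The order of 152 is 154, so the subgroup it generates has 154 elements.
[(Z/667Z)^× : ⟨152⟩] = 616/154 = 4.

4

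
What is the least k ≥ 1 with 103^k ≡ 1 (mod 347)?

ord(103) | φ(347) = 347 − 1 = 346 = 2 · 173.
Divisors of 346: 1, 2, 173, 346.
Check 103^d mod 347 for each divisor in increasing order:
103^1 ≡ 103 (mod 347)
103^2 ≡ 199 (mod 347)
103^173 ≡ 346 (mod 347)
103^346 ≡ 1 (mod 347) ✓
Hence ord(103) = 346.

346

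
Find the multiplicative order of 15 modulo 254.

ord(15) | φ(254) = φ(2)·φ(127) = 1·126 = 126 = 2 · 3^2 · 7.
Divisors of 126: 1, 2, 3, 6, 7, 9, 14, 18, 21, 42, 63, 126.
Test each divisor d:
15^1 ≡ 15 (mod 254)
15^2 ≡ 225 (mod 254)
15^3 ≡ 73 (mod 254)
15^6 ≡ 249 (mod 254)
15^7 ≡ 179 (mod 254)
15^9 ≡ 143 (mod 254)
15^14 ≡ 37 (mod 254)
15^18 ≡ 129 (mod 254)
15^21 ≡ 19 (mod 254)
15^42 ≡ 107 (mod 254)
15^63 ≡ 1 (mod 254) ✓
Therefore the multiplicative order of 15 modulo 254 is 63.

63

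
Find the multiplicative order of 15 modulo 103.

51

ord(15) | φ(103) = 103 − 1 = 102 = 2 · 3 · 17.
Divisors of 102: 1, 2, 3, 6, 17, 34, 51, 102.
Compute 15^d (mod 103) for the divisors d until we hit 1:
15^1 ≡ 15
15^2 ≡ 19
15^3 ≡ 79
15^6 ≡ 61
15^17 ≡ 46
15^34 ≡ 56
15^51 ≡ 1
Therefore the multiplicative order of 15 modulo 103 is 51.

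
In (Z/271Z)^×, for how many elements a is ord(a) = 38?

0

φ(271) = 271 − 1 = 270 = 2 · 3^3 · 5.
Since (Z/271Z)^× is cyclic of order 270, the number of elements of order d is φ(d) when d | 270 and 0 otherwise.
38 does not divide 270, so no element of (Z/271Z)^× has order 38.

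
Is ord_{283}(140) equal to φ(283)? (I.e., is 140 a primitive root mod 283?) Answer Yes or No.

Yes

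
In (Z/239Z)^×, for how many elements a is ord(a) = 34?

φ(239) = 239 − 1 = 238 = 2 · 7 · 17.
(Z/239Z)^× is cyclic (|G| = 238); a cyclic group of order m has exactly φ(d) elements of each order d | m, and none otherwise.
34 = 2 · 17 divides 238, and φ(34) = 16.

16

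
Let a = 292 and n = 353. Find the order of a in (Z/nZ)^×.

Since 292 ∈ (Z/353Z)^×, its order divides φ(353) = 353 − 1 = 352 = 2^5 · 11.
Divisors of 352: 1, 2, 4, 8, 11, 16, 22, 32, 44, 88, 176, 352.
Check 292^d mod 353 for each divisor in increasing order:
292^1 ≡ 292
292^2 ≡ 191
292^4 ≡ 122
292^8 ≡ 58
292^11 ≡ 237
292^16 ≡ 187
292^22 ≡ 42
292^32 ≡ 22
292^44 ≡ 352
292^88 ≡ 1
The smallest such exponent is 88, so the order of 292 is 88.

88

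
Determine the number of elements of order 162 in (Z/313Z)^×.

φ(313) = 313 − 1 = 312 = 2^3 · 3 · 13.
Since (Z/313Z)^× is cyclic of order 312, the number of elements of order d is φ(d) when d | 312 and 0 otherwise.
Here 312 is not a multiple of 162, so there are no elements of order 162.

0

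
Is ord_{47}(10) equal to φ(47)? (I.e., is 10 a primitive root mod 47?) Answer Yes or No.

φ(47) = 47 − 1 = 46 = 2 · 23.
10 is a primitive root mod 47 iff 10^(φ(47)/q) ≢ 1 for every prime q | φ(47), i.e. q ∈ {2, 23}.
10^23 ≡ 46 (mod 47)  [q = 2: ≢ 1 ✓]
10^2 ≡ 6 (mod 47)  [q = 23: ≢ 1 ✓]
All checks pass, so 10 has order 46 and is a primitive root modulo 47.

Yes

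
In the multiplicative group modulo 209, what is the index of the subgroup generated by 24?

2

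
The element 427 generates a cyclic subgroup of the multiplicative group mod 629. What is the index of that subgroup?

8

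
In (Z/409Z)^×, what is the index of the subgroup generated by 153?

ord(153) | φ(409) = 409 − 1 = 408 = 2^3 · 3 · 17.
Divisors of 408: 1, 2, 3, 4, 6, 8, 12, 17, 24, 34, 51, 68, 102, 136, 204, 408.
Test each divisor d:
153^1 ≡ 153 (mod 409)
153^2 ≡ 96 (mod 409)
153^3 ≡ 373 (mod 409)
153^4 ≡ 218 (mod 409)
153^6 ≡ 69 (mod 409)
153^8 ≡ 80 (mod 409)
153^12 ≡ 262 (mod 409)
153^17 ≡ 54 (mod 409)
153^24 ≡ 341 (mod 409)
153^34 ≡ 53 (mod 409)
153^51 ≡ 408 (mod 409)
153^68 ≡ 355 (mod 409)
153^102 ≡ 1 (mod 409) ✓
The order of 153 is 102, so the subgroup it generates has 102 elements.
The index is φ(409) / ord(153) = 408 / 102 = 4.

4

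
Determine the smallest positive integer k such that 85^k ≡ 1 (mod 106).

The order of 85 must divide φ(106) = φ(2)·φ(53) = 1·52 = 52 = 2^2 · 13.
Divisors of 52: 1, 2, 4, 13, 26, 52.
Test each divisor d:
85^1 ≡ 85 (mod 106)
85^2 ≡ 17 (mod 106)
85^4 ≡ 77 (mod 106)
85^13 ≡ 83 (mod 106)
85^26 ≡ 105 (mod 106)
85^52 ≡ 1 (mod 106) ✓
Therefore the multiplicative order of 85 modulo 106 is 52.

52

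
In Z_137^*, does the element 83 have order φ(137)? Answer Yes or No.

φ(137) = 137 − 1 = 136 = 2^3 · 17.
It suffices to check that the order of 83 is not a proper divisor of 136: compute 83^(136/q) for q ∈ {2, 17}.
83^68 ≡ 136 (mod 137)  [q = 2: ≢ 1 ✓]
83^8 ≡ 59 (mod 137)  [q = 17: ≢ 1 ✓]
All checks pass, so 83 has order 136 and is a primitive root modulo 137.

Yes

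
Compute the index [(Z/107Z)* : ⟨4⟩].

By Lagrange's theorem, ord_107(4) divides φ(107) = 107 − 1 = 106 = 2 · 53.
Divisors of 106: 1, 2, 53, 106.
Test each divisor d:
4^1 ≡ 4 (mod 107)
4^2 ≡ 16 (mod 107)
4^53 ≡ 1 (mod 107) ✓
The order of 4 is 53, so the subgroup it generates has 53 elements.
The index is φ(107) / ord(4) = 106 / 53 = 2.

2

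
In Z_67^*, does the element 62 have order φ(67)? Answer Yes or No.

φ(67) = 67 − 1 = 66 = 2 · 3 · 11.
It suffices to check that the order of 62 is not a proper divisor of 66: compute 62^(66/q) for q ∈ {2, 3, 11}.
62^33 ≡ 1 (mod 67)  [q = 2: ≡ 1 ✗]
62^22 ≡ 1 (mod 67)  [q = 3: ≡ 1 ✗]
62^6 ≡ 14 (mod 67)  [q = 11: ≢ 1 ✓]
62^33 ≡ 1 shows ord(62) | 33, strictly less than φ(67); not a primitive root.

No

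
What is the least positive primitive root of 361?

φ(361) = φ(19^2) = 19·(19−1) = 342 = 2 · 3^2 · 19.
Test candidates g = 2, 3, … against the prime factors q ∈ {2, 3, 19} of φ(361): g is a generator iff g^(342/q) ≢ 1 for every such q.
g = 2: 2^171 ≡ 360; 2^114 ≡ 292; 2^18 ≡ 58 — none is 1, so 2 is a primitive root.
So 2 is the smallest generator of (Z/361Z)^×.

2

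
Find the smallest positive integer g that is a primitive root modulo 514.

3

φ(514) = φ(2)·φ(257) = 1·256 = 256 = 2^8.
g is a primitive root iff g^(256/q) ≢ 1 (mod 514) for each prime q ∈ {2}.
g = 2: gcd(2, 514) = 2 > 1, not a unit — skip.
g = 3: 3^128 ≡ 513 — none is 1, so 3 is a primitive root.
Hence the least primitive root of 514 is 3.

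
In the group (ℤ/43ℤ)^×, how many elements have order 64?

φ(43) = 43 − 1 = 42 = 2 · 3 · 7.
Since (Z/43Z)^× is cyclic of order 42, the number of elements of order d is φ(d) when d | 42 and 0 otherwise.
Here 42 is not a multiple of 64, so there are no elements of order 64.

0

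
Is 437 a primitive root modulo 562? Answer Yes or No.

No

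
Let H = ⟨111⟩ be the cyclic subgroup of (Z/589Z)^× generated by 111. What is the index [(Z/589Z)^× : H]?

12

Since 111 ∈ (Z/589Z)^×, its order divides φ(589) = φ(19·31) = (19−1)·(31−1) = 18·30 = 540 = 2^2 · 3^3 · 5.
Divisors of 540: 1, 2, 3, 4, 5, 6, 9, 10, 12, 15, 18, 20, 27, 30, 36, 45, 54, 60, 90, 108, 135, 180, 270, 540.
Check 111^d mod 589 for each divisor in increasing order:
111^1 ≡ 111 (mod 589)
111^2 ≡ 541 (mod 589)
111^3 ≡ 562 (mod 589)
111^4 ≡ 537 (mod 589)
111^5 ≡ 118 (mod 589)
111^6 ≡ 140 (mod 589)
111^9 ≡ 343 (mod 589)
111^10 ≡ 377 (mod 589)
111^12 ≡ 163 (mod 589)
111^15 ≡ 311 (mod 589)
111^18 ≡ 438 (mod 589)
111^20 ≡ 180 (mod 589)
111^27 ≡ 39 (mod 589)
111^30 ≡ 125 (mod 589)
111^36 ≡ 419 (mod 589)
111^45 ≡ 1 (mod 589) ✓
The order of 111 is 45, so the subgroup it generates has 45 elements.
[(Z/589Z)^× : ⟨111⟩] = 540/45 = 12.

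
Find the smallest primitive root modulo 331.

3

φ(331) = 331 − 1 = 330 = 2 · 3 · 5 · 11.
Test candidates g = 2, 3, … against the prime factors q ∈ {2, 3, 5, 11} of φ(331): g is a generator iff g^(330/q) ≢ 1 for every such q.
g = 2: 2^165 ≡ 330; 2^110 ≡ 299; 2^66 ≡ 64; 2^30 ≡ 1 — hits 1, so not a primitive root.
g = 3: 3^165 ≡ 330; 3^110 ≡ 299; 3^66 ≡ 64; 3^30 ≡ 270 — none is 1, so 3 is a primitive root.
The smallest primitive root modulo 331 is 3.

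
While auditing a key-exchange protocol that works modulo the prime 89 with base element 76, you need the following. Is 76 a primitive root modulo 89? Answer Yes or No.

φ(89) = 89 − 1 = 88 = 2^3 · 11.
An element g generates (Z/89Z)^× iff g^(88/q) ≢ 1 (mod 89) for each prime q ∈ {2, 11}.
76^44 ≡ 88 (mod 89)  [q = 2: ≢ 1 ✓]
76^8 ≡ 64 (mod 89)  [q = 11: ≢ 1 ✓]
Every test exponent gives a nontrivial residue, hence 76 generates the full group.

Yes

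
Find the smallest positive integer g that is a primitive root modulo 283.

φ(283) = 283 − 1 = 282 = 2 · 3 · 47.
Test candidates g = 2, 3, … against the prime factors q ∈ {2, 3, 47} of φ(283): g is a generator iff g^(282/q) ≢ 1 for every such q.
g = 2: 2^141 ≡ 282; 2^94 ≡ 1 — hits 1, so not a primitive root.
g = 3: 3^141 ≡ 282; 3^94 ≡ 238; 3^6 ≡ 163 — none is 1, so 3 is a primitive root.
So 3 is the smallest generator of (Z/283Z)^×.

3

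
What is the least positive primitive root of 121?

φ(121) = φ(11^2) = 11·(11−1) = 110 = 2 · 5 · 11.
Test candidates g = 2, 3, … against the prime factors q ∈ {2, 5, 11} of φ(121): g is a generator iff g^(110/q) ≢ 1 for every such q.
g = 2: 2^55 ≡ 120; 2^22 ≡ 81; 2^10 ≡ 56 — none is 1, so 2 is a primitive root.
Hence the least primitive root of 121 is 2.

2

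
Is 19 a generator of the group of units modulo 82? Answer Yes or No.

Yes

φ(82) = φ(2)·φ(41) = 1·40 = 40 = 2^3 · 5.
19 is a primitive root mod 82 iff 19^(φ(82)/q) ≢ 1 for every prime q | φ(82), i.e. q ∈ {2, 5}.
19^20 ≡ 81 (mod 82)  [q = 2: ≢ 1 ✓]
19^8 ≡ 37 (mod 82)  [q = 5: ≢ 1 ✓]
None equal 1, so ord_82(19) = 40: 19 is a primitive root.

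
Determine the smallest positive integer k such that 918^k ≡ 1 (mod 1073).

By Lagrange's theorem, ord_1073(918) divides φ(1073) = φ(29·37) = (29−1)·(37−1) = 28·36 = 1008 = 2^4 · 3^2 · 7.
Divisors of 1008: 1, 2, 3, 4, 6, 7, 8, 9, 12, 14, 16, 18, 21, 24, 28, 36, 42, 48, 56, 63, 72, 84, 112, 126, 144, 168, 252, 336, 504, 1008.
Test each divisor d:
918^1 ≡ 918 (mod 1073)
918^2 ≡ 419 (mod 1073)
918^3 ≡ 508 (mod 1073)
918^4 ≡ 662 (mod 1073)
918^6 ≡ 544 (mod 1073)
918^7 ≡ 447 (mod 1073)
918^8 ≡ 460 (mod 1073)
918^9 ≡ 591 (mod 1073)
918^12 ≡ 861 (mod 1073)
918^14 ≡ 231 (mod 1073)
918^16 ≡ 219 (mod 1073)
918^18 ≡ 556 (mod 1073)
918^21 ≡ 249 (mod 1073)
918^24 ≡ 951 (mod 1073)
918^28 ≡ 784 (mod 1073)
918^36 ≡ 112 (mod 1073)
918^42 ≡ 840 (mod 1073)
918^48 ≡ 935 (mod 1073)
918^56 ≡ 900 (mod 1073)
918^63 ≡ 998 (mod 1073)
918^72 ≡ 741 (mod 1073)
918^84 ≡ 639 (mod 1073)
918^112 ≡ 958 (mod 1073)
918^126 ≡ 260 (mod 1073)
918^144 ≡ 778 (mod 1073)
918^168 ≡ 581 (mod 1073)
918^252 ≡ 1 (mod 1073) ✓
So ord_1073(918) = 252.

252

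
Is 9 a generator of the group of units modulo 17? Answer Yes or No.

φ(17) = 17 − 1 = 16 = 2^4.
Test 9^(16/q) mod 17 for each prime factor q of 16:
9^8 ≡ 1 (mod 17)  [q = 2: ≡ 1 ✗]
The check at q = 2 fails, so 9 generates a proper subgroup.

No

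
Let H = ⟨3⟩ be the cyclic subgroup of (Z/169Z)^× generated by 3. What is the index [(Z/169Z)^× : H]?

4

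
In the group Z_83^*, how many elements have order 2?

φ(83) = 83 − 1 = 82 = 2 · 41.
Since (Z/83Z)^× is cyclic of order 82, the number of elements of order d is φ(d) when d | 82 and 0 otherwise.
2 | 82, and φ(2) = 2 − 1 = 1.

1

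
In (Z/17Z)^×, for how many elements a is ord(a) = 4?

2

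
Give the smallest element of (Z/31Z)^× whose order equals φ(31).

3

φ(31) = 31 − 1 = 30 = 2 · 3 · 5.
Test candidates g = 2, 3, … against the prime factors q ∈ {2, 3, 5} of φ(31): g is a generator iff g^(30/q) ≢ 1 for every such q.
g = 2: 2^15 ≡ 1 — hits 1, so not a primitive root.
g = 3: 3^15 ≡ 30; 3^10 ≡ 25; 3^6 ≡ 16 — none is 1, so 3 is a primitive root.
So 3 is the smallest generator of (Z/31Z)^×.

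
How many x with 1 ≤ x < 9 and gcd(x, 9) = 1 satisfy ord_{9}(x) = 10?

0

φ(9) = φ(3^2) = 3·(3−1) = 6 = 2 · 3.
In a cyclic group of order 6, there are φ(d) elements of order d for each divisor d of 6, and zero for non-divisors.
10 does not divide 6, so no element of (Z/9Z)^× has order 10.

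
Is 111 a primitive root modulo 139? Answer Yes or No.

Yes

φ(139) = 139 − 1 = 138 = 2 · 3 · 23.
It suffices to check that the order of 111 is not a proper divisor of 138: compute 111^(138/q) for q ∈ {2, 3, 23}.
111^69 ≡ 138 (mod 139)  [q = 2: ≢ 1 ✓]
111^46 ≡ 96 (mod 139)  [q = 3: ≢ 1 ✓]
111^6 ≡ 100 (mod 139)  [q = 23: ≢ 1 ✓]
None equal 1, so ord_139(111) = 138: 111 is a primitive root.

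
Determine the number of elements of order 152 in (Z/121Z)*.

0

φ(121) = φ(11^2) = 11·(11−1) = 110 = 2 · 5 · 11.
In a cyclic group of order 110, there are φ(d) elements of order d for each divisor d of 110, and zero for non-divisors.
Since 152 ∤ 110, the count is 0.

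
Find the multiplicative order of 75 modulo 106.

52

Since 75 ∈ (Z/106Z)^×, its order divides φ(106) = φ(2)·φ(53) = 1·52 = 52 = 2^2 · 13.
Divisors of 52: 1, 2, 4, 13, 26, 52.
Compute 75^d (mod 106) for the divisors d until we hit 1:
75^1 ≡ 75
75^2 ≡ 7
75^4 ≡ 49
75^13 ≡ 23
75^26 ≡ 105
75^52 ≡ 1
So ord_106(75) = 52.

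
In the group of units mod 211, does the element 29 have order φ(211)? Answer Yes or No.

Yes

φ(211) = 211 − 1 = 210 = 2 · 3 · 5 · 7.
It suffices to check that the order of 29 is not a proper divisor of 210: compute 29^(210/q) for q ∈ {2, 3, 5, 7}.
29^105 ≡ 210 (mod 211)  [q = 2: ≢ 1 ✓]
29^70 ≡ 14 (mod 211)  [q = 3: ≢ 1 ✓]
29^42 ≡ 71 (mod 211)  [q = 5: ≢ 1 ✓]
29^30 ≡ 148 (mod 211)  [q = 7: ≢ 1 ✓]
All checks pass, so 29 has order 210 and is a primitive root modulo 211.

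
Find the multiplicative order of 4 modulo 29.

14

The order of 4 must divide φ(29) = 29 − 1 = 28 = 2^2 · 7.
Divisors of 28: 1, 2, 4, 7, 14, 28.
Evaluate successive powers at the divisors of 28:
4^1 ≡ 4 (mod 29)
4^2 ≡ 16 (mod 29)
4^4 ≡ 24 (mod 29)
4^7 ≡ 28 (mod 29)
4^14 ≡ 1 (mod 29) ✓
So ord_29(4) = 14.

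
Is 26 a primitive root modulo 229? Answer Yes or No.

No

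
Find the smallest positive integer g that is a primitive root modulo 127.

3

φ(127) = 127 − 1 = 126 = 2 · 3^2 · 7.
Test candidates g = 2, 3, … against the prime factors q ∈ {2, 3, 7} of φ(127): g is a generator iff g^(126/q) ≢ 1 for every such q.
g = 2: 2^63 ≡ 1 — hits 1, so not a primitive root.
g = 3: 3^63 ≡ 126; 3^42 ≡ 107; 3^18 ≡ 4 — none is 1, so 3 is a primitive root.
Hence the least primitive root of 127 is 3.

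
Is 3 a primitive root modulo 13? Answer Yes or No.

No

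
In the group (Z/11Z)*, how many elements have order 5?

4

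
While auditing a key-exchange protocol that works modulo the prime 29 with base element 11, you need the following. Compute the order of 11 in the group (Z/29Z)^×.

28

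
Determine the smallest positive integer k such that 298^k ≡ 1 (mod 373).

62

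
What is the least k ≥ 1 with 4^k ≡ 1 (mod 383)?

191

The order of 4 must divide φ(383) = 383 − 1 = 382 = 2 · 191.
Divisors of 382: 1, 2, 191, 382.
Compute 4^d (mod 383) for the divisors d until we hit 1:
4^1 ≡ 4
4^2 ≡ 16
4^191 ≡ 1
Hence ord(4) = 191.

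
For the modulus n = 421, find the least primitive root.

φ(421) = 421 − 1 = 420 = 2^2 · 3 · 5 · 7.
g is a primitive root iff g^(420/q) ≢ 1 (mod 421) for each prime q ∈ {2, 3, 5, 7}.
g = 2: 2^210 ≡ 420; 2^140 ≡ 400; 2^84 ≡ 279; 2^60 ≡ 370 — none is 1, so 2 is a primitive root.
So 2 is the smallest generator of (Z/421Z)^×.

2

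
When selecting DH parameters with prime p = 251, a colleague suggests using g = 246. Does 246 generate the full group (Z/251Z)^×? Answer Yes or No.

No

φ(251) = 251 − 1 = 250 = 2 · 5^3.
Test 246^(250/q) mod 251 for each prime factor q of 250:
246^125 ≡ 250 (mod 251)  [q = 2: ≢ 1 ✓]
246^50 ≡ 1 (mod 251)  [q = 5: ≡ 1 ✗]
246^50 ≡ 1 shows ord(246) | 50, strictly less than φ(251); not a primitive root.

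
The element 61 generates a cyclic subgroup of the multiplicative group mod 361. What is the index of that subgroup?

2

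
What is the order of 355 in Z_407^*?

Since 355 ∈ (Z/407Z)^×, its order divides φ(407) = φ(11·37) = (11−1)·(37−1) = 10·36 = 360 = 2^3 · 3^2 · 5.
Divisors of 360: 1, 2, 3, 4, 5, 6, 8, 9, 10, 12, 15, 18, 20, 24, 30, 36, 40, 45, 60, 72, 90, 120, 180, 360.
Test each divisor d:
355^1 ≡ 355 (mod 407)
355^2 ≡ 262 (mod 407)
355^3 ≡ 214 (mod 407)
355^4 ≡ 268 (mod 407)
355^5 ≡ 309 (mod 407)
355^6 ≡ 212 (mod 407)
355^8 ≡ 192 (mod 407)
355^9 ≡ 191 (mod 407)
355^10 ≡ 243 (mod 407)
355^12 ≡ 174 (mod 407)
355^15 ≡ 199 (mod 407)
355^18 ≡ 258 (mod 407)
355^20 ≡ 34 (mod 407)
355^24 ≡ 158 (mod 407)
355^30 ≡ 122 (mod 407)
355^36 ≡ 223 (mod 407)
355^40 ≡ 342 (mod 407)
355^45 ≡ 265 (mod 407)
355^60 ≡ 232 (mod 407)
355^72 ≡ 75 (mod 407)
355^90 ≡ 221 (mod 407)
355^120 ≡ 100 (mod 407)
355^180 ≡ 1 (mod 407) ✓
Hence ord(355) = 180.

180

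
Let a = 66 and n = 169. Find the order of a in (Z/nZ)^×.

The order of 66 must divide φ(169) = φ(13^2) = 13·(13−1) = 156 = 2^2 · 3 · 13.
Divisors of 156: 1, 2, 3, 4, 6, 12, 13, 26, 39, 52, 78, 156.
Evaluate successive powers at the divisors of 156:
66^1 ≡ 66
66^2 ≡ 131
66^3 ≡ 27
66^4 ≡ 92
66^6 ≡ 53
66^12 ≡ 105
66^13 ≡ 1
So ord_169(66) = 13.

13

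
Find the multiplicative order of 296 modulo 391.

176

The order of 296 must divide φ(391) = φ(17·23) = (17−1)·(23−1) = 16·22 = 352 = 2^5 · 11.
Divisors of 352: 1, 2, 4, 8, 11, 16, 22, 32, 44, 88, 176, 352.
Test each divisor d:
296^1 ≡ 296 (mod 391)
296^2 ≡ 32 (mod 391)
296^4 ≡ 242 (mod 391)
296^8 ≡ 305 (mod 391)
296^11 ≡ 252 (mod 391)
296^16 ≡ 358 (mod 391)
296^22 ≡ 162 (mod 391)
296^32 ≡ 307 (mod 391)
296^44 ≡ 47 (mod 391)
296^88 ≡ 254 (mod 391)
296^176 ≡ 1 (mod 391) ✓
Hence ord(296) = 176.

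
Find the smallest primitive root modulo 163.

2

φ(163) = 163 − 1 = 162 = 2 · 3^4.
Test candidates g = 2, 3, … against the prime factors q ∈ {2, 3} of φ(163): g is a generator iff g^(162/q) ≢ 1 for every such q.
g = 2: 2^81 ≡ 162; 2^54 ≡ 104 — none is 1, so 2 is a primitive root.
Hence the least primitive root of 163 is 2.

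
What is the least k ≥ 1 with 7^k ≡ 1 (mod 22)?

10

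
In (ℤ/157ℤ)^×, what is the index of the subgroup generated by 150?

3

The order of 150 must divide φ(157) = 157 − 1 = 156 = 2^2 · 3 · 13.
Divisors of 156: 1, 2, 3, 4, 6, 12, 13, 26, 39, 52, 78, 156.
Test each divisor d:
150^1 ≡ 150 (mod 157)
150^2 ≡ 49 (mod 157)
150^3 ≡ 128 (mod 157)
150^4 ≡ 46 (mod 157)
150^6 ≡ 56 (mod 157)
150^12 ≡ 153 (mod 157)
150^13 ≡ 28 (mod 157)
150^26 ≡ 156 (mod 157)
150^39 ≡ 129 (mod 157)
150^52 ≡ 1 (mod 157) ✓
Thus |⟨150⟩| = ord(150) = 52.
[(Z/157Z)^× : ⟨150⟩] = 156/52 = 3.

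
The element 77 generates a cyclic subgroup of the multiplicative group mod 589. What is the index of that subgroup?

The order of 77 must divide φ(589) = φ(19·31) = (19−1)·(31−1) = 18·30 = 540 = 2^2 · 3^3 · 5.
Divisors of 540: 1, 2, 3, 4, 5, 6, 9, 10, 12, 15, 18, 20, 27, 30, 36, 45, 54, 60, 90, 108, 135, 180, 270, 540.
Check 77^d mod 589 for each divisor in increasing order:
77^1 ≡ 77 (mod 589)
77^2 ≡ 39 (mod 589)
77^3 ≡ 58 (mod 589)
77^4 ≡ 343 (mod 589)
77^5 ≡ 495 (mod 589)
77^6 ≡ 419 (mod 589)
77^9 ≡ 153 (mod 589)
77^10 ≡ 1 (mod 589) ✓
Thus |⟨77⟩| = ord(77) = 10.
[(Z/589Z)^× : ⟨77⟩] = 540/10 = 54.

54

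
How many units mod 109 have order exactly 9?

φ(109) = 109 − 1 = 108 = 2^2 · 3^3.
In a cyclic group of order 108, there are φ(d) elements of order d for each divisor d of 108, and zero for non-divisors.
9 = 3^2 divides 108, and φ(9) = 6.

6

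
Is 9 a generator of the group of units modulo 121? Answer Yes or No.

φ(121) = φ(11^2) = 11·(11−1) = 110 = 2 · 5 · 11.
Test 9^(110/q) mod 121 for each prime factor q of 110:
9^55 ≡ 1 (mod 121)  [q = 2: ≡ 1 ✗]
9^22 ≡ 81 (mod 121)  [q = 5: ≢ 1 ✓]
9^10 ≡ 1 (mod 121)  [q = 11: ≡ 1 ✗]
Since 9^55 ≡ 1, the order of 9 divides 55 < 110, so 9 is not a primitive root.

No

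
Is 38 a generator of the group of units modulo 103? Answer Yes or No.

φ(103) = 103 − 1 = 102 = 2 · 3 · 17.
Test 38^(102/q) mod 103 for each prime factor q of 102:
38^51 ≡ 1 (mod 103)  [q = 2: ≡ 1 ✗]
38^34 ≡ 56 (mod 103)  [q = 3: ≢ 1 ✓]
38^6 ≡ 8 (mod 103)  [q = 17: ≢ 1 ✓]
Since 38^51 ≡ 1, the order of 38 divides 51 < 102, so 38 is not a primitive root.

No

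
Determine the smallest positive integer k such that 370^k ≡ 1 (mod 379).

378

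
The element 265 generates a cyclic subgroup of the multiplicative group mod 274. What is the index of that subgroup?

2

ord(265) | φ(274) = φ(2)·φ(137) = 1·136 = 136 = 2^3 · 17.
Divisors of 136: 1, 2, 4, 8, 17, 34, 68, 136.
Evaluate successive powers at the divisors of 136:
265^1 ≡ 265 (mod 274)
265^2 ≡ 81 (mod 274)
265^4 ≡ 259 (mod 274)
265^8 ≡ 225 (mod 274)
265^17 ≡ 37 (mod 274)
265^34 ≡ 273 (mod 274)
265^68 ≡ 1 (mod 274) ✓
Thus |⟨265⟩| = ord(265) = 68.
[(Z/274Z)^× : ⟨265⟩] = 136/68 = 2.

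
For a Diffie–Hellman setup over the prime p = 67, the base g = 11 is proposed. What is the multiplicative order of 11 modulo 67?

Since 11 ∈ (Z/67Z)^×, its order divides φ(67) = 67 − 1 = 66 = 2 · 3 · 11.
Divisors of 66: 1, 2, 3, 6, 11, 22, 33, 66.
Check 11^d mod 67 for each divisor in increasing order:
11^1 ≡ 11
11^2 ≡ 54
11^3 ≡ 58
11^6 ≡ 14
11^11 ≡ 30
11^22 ≡ 29
11^33 ≡ 66
11^66 ≡ 1
The smallest such exponent is 66, so the order of 11 is 66.

66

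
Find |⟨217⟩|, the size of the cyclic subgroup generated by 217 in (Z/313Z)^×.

156

ord(217) | φ(313) = 313 − 1 = 312 = 2^3 · 3 · 13.
Divisors of 312: 1, 2, 3, 4, 6, 8, 12, 13, 24, 26, 39, 52, 78, 104, 156, 312.
Evaluate successive powers at the divisors of 312:
217^1 ≡ 217 (mod 313)
217^2 ≡ 139 (mod 313)
217^3 ≡ 115 (mod 313)
217^4 ≡ 228 (mod 313)
217^6 ≡ 79 (mod 313)
217^8 ≡ 26 (mod 313)
217^12 ≡ 294 (mod 313)
217^13 ≡ 259 (mod 313)
217^24 ≡ 48 (mod 313)
217^26 ≡ 99 (mod 313)
217^39 ≡ 288 (mod 313)
217^52 ≡ 98 (mod 313)
217^78 ≡ 312 (mod 313)
217^104 ≡ 214 (mod 313)
217^156 ≡ 1 (mod 313) ✓
Hence ord(217) = 156.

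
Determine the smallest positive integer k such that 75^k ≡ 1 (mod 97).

4

Since 75 ∈ (Z/97Z)^×, its order divides φ(97) = 97 − 1 = 96 = 2^5 · 3.
Divisors of 96: 1, 2, 3, 4, 6, 8, 12, 16, 24, 32, 48, 96.
Check 75^d mod 97 for each divisor in increasing order:
75^1 ≡ 75 (mod 97)
75^2 ≡ 96 (mod 97)
75^3 ≡ 22 (mod 97)
75^4 ≡ 1 (mod 97) ✓
The smallest such exponent is 4, so the order of 75 is 4.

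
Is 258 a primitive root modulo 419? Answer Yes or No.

φ(419) = 419 − 1 = 418 = 2 · 11 · 19.
An element g generates (Z/419Z)^× iff g^(418/q) ≢ 1 (mod 419) for each prime q ∈ {2, 11, 19}.
258^209 ≡ 418 (mod 419)  [q = 2: ≢ 1 ✓]
258^38 ≡ 169 (mod 419)  [q = 11: ≢ 1 ✓]
258^22 ≡ 114 (mod 419)  [q = 19: ≢ 1 ✓]
None equal 1, so ord_419(258) = 418: 258 is a primitive root.

Yes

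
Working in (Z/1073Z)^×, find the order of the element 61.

252

Since 61 ∈ (Z/1073Z)^×, its order divides φ(1073) = φ(29·37) = (29−1)·(37−1) = 28·36 = 1008 = 2^4 · 3^2 · 7.
Divisors of 1008: 1, 2, 3, 4, 6, 7, 8, 9, 12, 14, 16, 18, 21, 24, 28, 36, 42, 48, 56, 63, 72, 84, 112, 126, 144, 168, 252, 336, 504, 1008.
Check 61^d mod 1073 for each divisor in increasing order:
61^1 ≡ 61 (mod 1073)
61^2 ≡ 502 (mod 1073)
61^3 ≡ 578 (mod 1073)
61^4 ≡ 922 (mod 1073)
61^6 ≡ 381 (mod 1073)
61^7 ≡ 708 (mod 1073)
61^8 ≡ 268 (mod 1073)
61^9 ≡ 253 (mod 1073)
61^12 ≡ 306 (mod 1073)
61^14 ≡ 173 (mod 1073)
61^16 ≡ 1006 (mod 1073)
61^18 ≡ 702 (mod 1073)
61^21 ≡ 162 (mod 1073)
61^24 ≡ 285 (mod 1073)
61^28 ≡ 958 (mod 1073)
61^36 ≡ 297 (mod 1073)
61^42 ≡ 492 (mod 1073)
61^48 ≡ 750 (mod 1073)
61^56 ≡ 349 (mod 1073)
61^63 ≡ 302 (mod 1073)
61^72 ≡ 223 (mod 1073)
61^84 ≡ 639 (mod 1073)
61^112 ≡ 552 (mod 1073)
61^126 ≡ 1072 (mod 1073)
61^144 ≡ 371 (mod 1073)
61^168 ≡ 581 (mod 1073)
61^252 ≡ 1 (mod 1073) ✓
So ord_1073(61) = 252.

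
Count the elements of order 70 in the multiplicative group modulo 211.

φ(211) = 211 − 1 = 210 = 2 · 3 · 5 · 7.
In a cyclic group of order 210, there are φ(d) elements of order d for each divisor d of 210, and zero for non-divisors.
70 = 2 · 5 · 7 divides 210, and φ(70) = 24.

24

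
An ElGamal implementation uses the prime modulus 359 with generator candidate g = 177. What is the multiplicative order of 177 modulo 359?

358

Since 177 ∈ (Z/359Z)^×, its order divides φ(359) = 359 − 1 = 358 = 2 · 179.
Divisors of 358: 1, 2, 179, 358.
Test each divisor d:
177^1 ≡ 177 (mod 359)
177^2 ≡ 96 (mod 359)
177^179 ≡ 358 (mod 359)
177^358 ≡ 1 (mod 359) ✓
The smallest such exponent is 358, so the order of 177 is 358.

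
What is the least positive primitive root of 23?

5

φ(23) = 23 − 1 = 22 = 2 · 11.
Test candidates g = 2, 3, … against the prime factors q ∈ {2, 11} of φ(23): g is a generator iff g^(22/q) ≢ 1 for every such q.
g = 2: 2^11 ≡ 1 — hits 1, so not a primitive root.
g = 3: 3^11 ≡ 1 — hits 1, so not a primitive root.
g = 4: 4^11 ≡ 1 — hits 1, so not a primitive root.
g = 5: 5^11 ≡ 22; 5^2 ≡ 2 — none is 1, so 5 is a primitive root.
The smallest primitive root modulo 23 is 5.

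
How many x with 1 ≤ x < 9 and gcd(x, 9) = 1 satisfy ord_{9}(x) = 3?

φ(9) = φ(3^2) = 3·(3−1) = 6 = 2 · 3.
Since (Z/9Z)^× is cyclic of order 6, the number of elements of order d is φ(d) when d | 6 and 0 otherwise.
3 | 6, and φ(3) = 3 − 1 = 2.

2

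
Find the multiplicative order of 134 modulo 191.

95

The order of 134 must divide φ(191) = 191 − 1 = 190 = 2 · 5 · 19.
Divisors of 190: 1, 2, 5, 10, 19, 38, 95, 190.
Evaluate successive powers at the divisors of 190:
134^1 ≡ 134
134^2 ≡ 2
134^5 ≡ 154
134^10 ≡ 32
134^19 ≡ 39
134^38 ≡ 184
134^95 ≡ 1
So ord_191(134) = 95.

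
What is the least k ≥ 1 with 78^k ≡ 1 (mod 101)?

25

The order of 78 must divide φ(101) = 101 − 1 = 100 = 2^2 · 5^2.
Divisors of 100: 1, 2, 4, 5, 10, 20, 25, 50, 100.
Check 78^d mod 101 for each divisor in increasing order:
78^1 ≡ 78 (mod 101)
78^2 ≡ 24 (mod 101)
78^4 ≡ 71 (mod 101)
78^5 ≡ 84 (mod 101)
78^10 ≡ 87 (mod 101)
78^20 ≡ 95 (mod 101)
78^25 ≡ 1 (mod 101) ✓
So ord_101(78) = 25.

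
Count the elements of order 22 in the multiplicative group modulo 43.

φ(43) = 43 − 1 = 42 = 2 · 3 · 7.
Since (Z/43Z)^× is cyclic of order 42, the number of elements of order d is φ(d) when d | 42 and 0 otherwise.
Since 22 ∤ 42, the count is 0.

0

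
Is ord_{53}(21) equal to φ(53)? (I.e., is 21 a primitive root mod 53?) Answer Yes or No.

φ(53) = 53 − 1 = 52 = 2^2 · 13.
It suffices to check that the order of 21 is not a proper divisor of 52: compute 21^(52/q) for q ∈ {2, 13}.
21^26 ≡ 52 (mod 53)  [q = 2: ≢ 1 ✓]
21^4 ≡ 24 (mod 53)  [q = 13: ≢ 1 ✓]
None equal 1, so ord_53(21) = 52: 21 is a primitive root.

Yes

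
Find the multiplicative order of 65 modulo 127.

Since 65 ∈ (Z/127Z)^×, its order divides φ(127) = 127 − 1 = 126 = 2 · 3^2 · 7.
Divisors of 126: 1, 2, 3, 6, 7, 9, 14, 18, 21, 42, 63, 126.
Compute 65^d (mod 127) for the divisors d until we hit 1:
65^1 ≡ 65 (mod 127)
65^2 ≡ 34 (mod 127)
65^3 ≡ 51 (mod 127)
65^6 ≡ 61 (mod 127)
65^7 ≡ 28 (mod 127)
65^9 ≡ 63 (mod 127)
65^14 ≡ 22 (mod 127)
65^18 ≡ 32 (mod 127)
65^21 ≡ 108 (mod 127)
65^42 ≡ 107 (mod 127)
65^63 ≡ 126 (mod 127)
65^126 ≡ 1 (mod 127) ✓
So ord_127(65) = 126.

126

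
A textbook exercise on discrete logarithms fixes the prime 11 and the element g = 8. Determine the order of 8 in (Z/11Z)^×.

10

Since 8 ∈ (Z/11Z)^×, its order divides φ(11) = 11 − 1 = 10 = 2 · 5.
Divisors of 10: 1, 2, 5, 10.
Compute 8^d (mod 11) for the divisors d until we hit 1:
8^1 ≡ 8 (mod 11)
8^2 ≡ 9 (mod 11)
8^5 ≡ 10 (mod 11)
8^10 ≡ 1 (mod 11) ✓
So ord_11(8) = 10.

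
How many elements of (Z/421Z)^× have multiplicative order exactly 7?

φ(421) = 421 − 1 = 420 = 2^2 · 3 · 5 · 7.
(Z/421Z)^× is cyclic (|G| = 420); a cyclic group of order m has exactly φ(d) elements of each order d | m, and none otherwise.
7 | 420, and φ(7) = 7 − 1 = 6.

6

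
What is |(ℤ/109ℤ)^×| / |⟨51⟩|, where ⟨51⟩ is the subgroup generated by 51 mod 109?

The order of 51 must divide φ(109) = 109 − 1 = 108 = 2^2 · 3^3.
Divisors of 108: 1, 2, 3, 4, 6, 9, 12, 18, 27, 36, 54, 108.
Evaluate successive powers at the divisors of 108:
51^1 ≡ 51
51^2 ≡ 94
51^3 ≡ 107
51^4 ≡ 7
51^6 ≡ 4
51^9 ≡ 101
51^12 ≡ 16
51^18 ≡ 64
51^27 ≡ 33
51^36 ≡ 63
51^54 ≡ 108
51^108 ≡ 1
So ord_109(51) = 108, hence |⟨51⟩| = 108.
The index is φ(109) / ord(51) = 108 / 108 = 1.

1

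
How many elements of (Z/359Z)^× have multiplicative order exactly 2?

1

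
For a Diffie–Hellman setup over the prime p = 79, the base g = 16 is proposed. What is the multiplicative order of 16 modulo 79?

39

The order of 16 must divide φ(79) = 79 − 1 = 78 = 2 · 3 · 13.
Divisors of 78: 1, 2, 3, 6, 13, 26, 39, 78.
Check 16^d mod 79 for each divisor in increasing order:
16^1 ≡ 16 (mod 79)
16^2 ≡ 19 (mod 79)
16^3 ≡ 67 (mod 79)
16^6 ≡ 65 (mod 79)
16^13 ≡ 55 (mod 79)
16^26 ≡ 23 (mod 79)
16^39 ≡ 1 (mod 79) ✓
Therefore the multiplicative order of 16 modulo 79 is 39.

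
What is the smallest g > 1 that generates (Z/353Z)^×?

φ(353) = 353 − 1 = 352 = 2^5 · 11.
g is a primitive root iff g^(352/q) ≢ 1 (mod 353) for each prime q ∈ {2, 11}.
g = 2: 2^176 ≡ 1 — hits 1, so not a primitive root.
g = 3: 3^176 ≡ 352; 3^32 ≡ 140 — none is 1, so 3 is a primitive root.
Hence the least primitive root of 353 is 3.

3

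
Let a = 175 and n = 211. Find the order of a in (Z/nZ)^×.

210

By Lagrange's theorem, ord_211(175) divides φ(211) = 211 − 1 = 210 = 2 · 3 · 5 · 7.
Divisors of 210: 1, 2, 3, 5, 6, 7, 10, 14, 15, 21, 30, 35, 42, 70, 105, 210.
Test each divisor d:
175^1 ≡ 175
175^2 ≡ 30
175^3 ≡ 186
175^5 ≡ 94
175^6 ≡ 203
175^7 ≡ 77
175^10 ≡ 185
175^14 ≡ 21
175^15 ≡ 88
175^21 ≡ 140
175^30 ≡ 148
175^35 ≡ 197
175^42 ≡ 188
175^70 ≡ 196
175^105 ≡ 210
175^210 ≡ 1
Therefore the multiplicative order of 175 modulo 211 is 210.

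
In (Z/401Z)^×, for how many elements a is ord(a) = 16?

φ(401) = 401 − 1 = 400 = 2^4 · 5^2.
(Z/401Z)^× is cyclic (|G| = 400); a cyclic group of order m has exactly φ(d) elements of each order d | m, and none otherwise.
16 = 2^4 divides 400, and φ(16) = 8.

8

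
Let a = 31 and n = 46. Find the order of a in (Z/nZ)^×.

11

The order of 31 must divide φ(46) = φ(2)·φ(23) = 1·22 = 22 = 2 · 11.
Divisors of 22: 1, 2, 11, 22.
Check 31^d mod 46 for each divisor in increasing order:
31^1 ≡ 31
31^2 ≡ 41
31^11 ≡ 1
The smallest such exponent is 11, so the order of 31 is 11.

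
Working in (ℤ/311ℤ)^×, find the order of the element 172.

By Lagrange's theorem, ord_311(172) divides φ(311) = 311 − 1 = 310 = 2 · 5 · 31.
Divisors of 310: 1, 2, 5, 10, 31, 62, 155, 310.
Compute 172^d (mod 311) for the divisors d until we hit 1:
172^1 ≡ 172 (mod 311)
172^2 ≡ 39 (mod 311)
172^5 ≡ 61 (mod 311)
172^10 ≡ 300 (mod 311)
172^31 ≡ 275 (mod 311)
172^62 ≡ 52 (mod 311)
172^155 ≡ 310 (mod 311)
172^310 ≡ 1 (mod 311) ✓
Hence ord(172) = 310.

310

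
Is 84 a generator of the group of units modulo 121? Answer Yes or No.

φ(121) = φ(11^2) = 11·(11−1) = 110 = 2 · 5 · 11.
Test 84^(110/q) mod 121 for each prime factor q of 110:
84^55 ≡ 120 (mod 121)  [q = 2: ≢ 1 ✓]
84^22 ≡ 27 (mod 121)  [q = 5: ≢ 1 ✓]
84^10 ≡ 12 (mod 121)  [q = 11: ≢ 1 ✓]
All checks pass, so 84 has order 110 and is a primitive root modulo 121.

Yes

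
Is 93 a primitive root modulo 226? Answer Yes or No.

φ(226) = φ(2)·φ(113) = 1·112 = 112 = 2^4 · 7.
Test 93^(112/q) mod 226 for each prime factor q of 112:
93^56 ≡ 225 (mod 226)  [q = 2: ≢ 1 ✓]
93^16 ≡ 141 (mod 226)  [q = 7: ≢ 1 ✓]
Every test exponent gives a nontrivial residue, hence 93 generates the full group.

Yes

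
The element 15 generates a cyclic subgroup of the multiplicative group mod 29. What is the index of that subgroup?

1

The order of 15 must divide φ(29) = 29 − 1 = 28 = 2^2 · 7.
Divisors of 28: 1, 2, 4, 7, 14, 28.
Evaluate successive powers at the divisors of 28:
15^1 ≡ 15 (mod 29)
15^2 ≡ 22 (mod 29)
15^4 ≡ 20 (mod 29)
15^7 ≡ 17 (mod 29)
15^14 ≡ 28 (mod 29)
15^28 ≡ 1 (mod 29) ✓
So ord_29(15) = 28, hence |⟨15⟩| = 28.
The index is φ(29) / ord(15) = 28 / 28 = 1.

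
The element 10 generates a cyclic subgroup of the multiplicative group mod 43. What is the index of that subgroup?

2

Since 10 ∈ (Z/43Z)^×, its order divides φ(43) = 43 − 1 = 42 = 2 · 3 · 7.
Divisors of 42: 1, 2, 3, 6, 7, 14, 21, 42.
Test each divisor d:
10^1 ≡ 10
10^2 ≡ 14
10^3 ≡ 11
10^6 ≡ 35
10^7 ≡ 6
10^14 ≡ 36
10^21 ≡ 1
So ord_43(10) = 21, hence |⟨10⟩| = 21.
Index = |(Z/43Z)^×| / |⟨10⟩| = 42 / 21 = 2.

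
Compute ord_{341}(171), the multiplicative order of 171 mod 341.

10

ord(171) | φ(341) = φ(11·31) = (11−1)·(31−1) = 10·30 = 300 = 2^2 · 3 · 5^2.
Divisors of 300: 1, 2, 3, 4, 5, 6, 10, 12, 15, 20, 25, 30, 50, 60, 75, 100, 150, 300.
Test each divisor d:
171^1 ≡ 171 (mod 341)
171^2 ≡ 256 (mod 341)
171^3 ≡ 128 (mod 341)
171^4 ≡ 64 (mod 341)
171^5 ≡ 32 (mod 341)
171^6 ≡ 16 (mod 341)
171^10 ≡ 1 (mod 341) ✓
Hence ord(171) = 10.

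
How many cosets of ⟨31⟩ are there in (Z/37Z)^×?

ord(31) | φ(37) = 37 − 1 = 36 = 2^2 · 3^2.
Divisors of 36: 1, 2, 3, 4, 6, 9, 12, 18, 36.
Test each divisor d:
31^1 ≡ 31 (mod 37)
31^2 ≡ 36 (mod 37)
31^3 ≡ 6 (mod 37)
31^4 ≡ 1 (mod 37) ✓
Thus |⟨31⟩| = ord(31) = 4.
Index = |(Z/37Z)^×| / |⟨31⟩| = 36 / 4 = 9.

9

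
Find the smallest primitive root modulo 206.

φ(206) = φ(2)·φ(103) = 1·102 = 102 = 2 · 3 · 17.
Test candidates g = 2, 3, … against the prime factors q ∈ {2, 3, 17} of φ(206): g is a generator iff g^(102/q) ≢ 1 for every such q.
g = 2: gcd(2, 206) = 2 > 1, not a unit — skip.
g = 3: 3^51 ≡ 205; 3^34 ≡ 1 — hits 1, so not a primitive root.
g = 4: gcd(4, 206) = 2 > 1, not a unit — skip.
g = 5: 5^51 ≡ 205; 5^34 ≡ 159; 5^6 ≡ 175 — none is 1, so 5 is a primitive root.
Hence the least primitive root of 206 is 5.

5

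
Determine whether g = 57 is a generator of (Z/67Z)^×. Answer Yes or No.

φ(67) = 67 − 1 = 66 = 2 · 3 · 11.
An element g generates (Z/67Z)^× iff g^(66/q) ≢ 1 (mod 67) for each prime q ∈ {2, 3, 11}.
57^33 ≡ 66 (mod 67)  [q = 2: ≢ 1 ✓]
57^22 ≡ 37 (mod 67)  [q = 3: ≢ 1 ✓]
57^6 ≡ 25 (mod 67)  [q = 11: ≢ 1 ✓]
Every test exponent gives a nontrivial residue, hence 57 generates the full group.

Yes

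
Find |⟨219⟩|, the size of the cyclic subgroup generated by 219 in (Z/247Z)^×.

36

ord(219) | φ(247) = φ(13·19) = (13−1)·(19−1) = 12·18 = 216 = 2^3 · 3^3.
Divisors of 216: 1, 2, 3, 4, 6, 8, 9, 12, 18, 24, 27, 36, 54, 72, 108, 216.
Compute 219^d (mod 247) for the divisors d until we hit 1:
219^1 ≡ 219
219^2 ≡ 43
219^3 ≡ 31
219^4 ≡ 120
219^6 ≡ 220
219^8 ≡ 74
219^9 ≡ 151
219^12 ≡ 235
219^18 ≡ 77
219^24 ≡ 144
219^27 ≡ 18
219^36 ≡ 1
Therefore the multiplicative order of 219 modulo 247 is 36.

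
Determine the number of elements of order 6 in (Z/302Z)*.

2

φ(302) = φ(2)·φ(151) = 1·150 = 150 = 2 · 3 · 5^2.
(Z/302Z)^× is cyclic (|G| = 150); a cyclic group of order m has exactly φ(d) elements of each order d | m, and none otherwise.
6 = 2 · 3 divides 150, and φ(6) = 2.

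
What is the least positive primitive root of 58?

φ(58) = φ(2)·φ(29) = 1·28 = 28 = 2^2 · 7.
g is a primitive root iff g^(28/q) ≢ 1 (mod 58) for each prime q ∈ {2, 7}.
g = 2: gcd(2, 58) = 2 > 1, not a unit — skip.
g = 3: 3^14 ≡ 57; 3^4 ≡ 23 — none is 1, so 3 is a primitive root.
Hence the least primitive root of 58 is 3.

3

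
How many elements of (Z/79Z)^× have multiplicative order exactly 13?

12

φ(79) = 79 − 1 = 78 = 2 · 3 · 13.
In a cyclic group of order 78, there are φ(d) elements of order d for each divisor d of 78, and zero for non-divisors.
13 | 78, and φ(13) = 13 − 1 = 12.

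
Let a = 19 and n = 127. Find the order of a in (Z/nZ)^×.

3

The order of 19 must divide φ(127) = 127 − 1 = 126 = 2 · 3^2 · 7.
Divisors of 126: 1, 2, 3, 6, 7, 9, 14, 18, 21, 42, 63, 126.
Evaluate successive powers at the divisors of 126:
19^1 ≡ 19
19^2 ≡ 107
19^3 ≡ 1
The smallest such exponent is 3, so the order of 19 is 3.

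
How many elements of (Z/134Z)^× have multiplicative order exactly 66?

20

φ(134) = φ(2)·φ(67) = 1·66 = 66 = 2 · 3 · 11.
In a cyclic group of order 66, there are φ(d) elements of order d for each divisor d of 66, and zero for non-divisors.
66 = 2 · 3 · 11 divides 66, and φ(66) = 20.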